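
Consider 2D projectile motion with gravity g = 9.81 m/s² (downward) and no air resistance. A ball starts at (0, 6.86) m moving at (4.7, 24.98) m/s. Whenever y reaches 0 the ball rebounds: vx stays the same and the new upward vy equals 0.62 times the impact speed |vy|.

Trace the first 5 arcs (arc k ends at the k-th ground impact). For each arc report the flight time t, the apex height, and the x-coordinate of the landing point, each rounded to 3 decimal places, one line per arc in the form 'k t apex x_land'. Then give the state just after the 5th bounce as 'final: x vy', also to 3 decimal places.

1 5.354 38.664 25.164
2 3.481 14.863 41.526
3 2.158 5.713 51.671
4 1.338 2.196 57.961
5 0.830 0.844 61.861
final: 61.861 2.523

Arc 1: start y=6.860, vy=24.980 → t=5.354, apex=38.664, x_land=25.164, impact vy=-27.543
  bounce: vy ← 0.62·27.543 = 17.076
Arc 2: start y=0.000, vy=17.076 → t=3.481, apex=14.863, x_land=41.526, impact vy=-17.076
  bounce: vy ← 0.62·17.076 = 10.587
Arc 3: start y=0.000, vy=10.587 → t=2.158, apex=5.713, x_land=51.671, impact vy=-10.587
  bounce: vy ← 0.62·10.587 = 6.564
Arc 4: start y=0.000, vy=6.564 → t=1.338, apex=2.196, x_land=57.961, impact vy=-6.564
  bounce: vy ← 0.62·6.564 = 4.070
Arc 5: start y=0.000, vy=4.070 → t=0.830, apex=0.844, x_land=61.861, impact vy=-4.070
  bounce: vy ← 0.62·4.070 = 2.523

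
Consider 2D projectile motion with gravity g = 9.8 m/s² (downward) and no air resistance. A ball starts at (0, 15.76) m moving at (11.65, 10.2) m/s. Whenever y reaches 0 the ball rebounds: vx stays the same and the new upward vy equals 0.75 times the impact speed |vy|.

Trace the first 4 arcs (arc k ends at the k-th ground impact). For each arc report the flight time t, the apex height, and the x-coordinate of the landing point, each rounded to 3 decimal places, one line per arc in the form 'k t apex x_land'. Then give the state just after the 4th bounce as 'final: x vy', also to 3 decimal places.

Arc 1: start y=15.760, vy=10.200 → t=3.114, apex=21.068, x_land=36.282, impact vy=-20.321
  bounce: vy ← 0.75·20.321 = 15.241
Arc 2: start y=0.000, vy=15.241 → t=3.110, apex=11.851, x_land=72.518, impact vy=-15.241
  bounce: vy ← 0.75·15.241 = 11.430
Arc 3: start y=0.000, vy=11.430 → t=2.333, apex=6.666, x_land=99.694, impact vy=-11.430
  bounce: vy ← 0.75·11.430 = 8.573
Arc 4: start y=0.000, vy=8.573 → t=1.750, apex=3.750, x_land=120.077, impact vy=-8.573
  bounce: vy ← 0.75·8.573 = 6.430

1 3.114 21.068 36.282
2 3.110 11.851 72.518
3 2.333 6.666 99.694
4 1.750 3.750 120.077
final: 120.077 6.430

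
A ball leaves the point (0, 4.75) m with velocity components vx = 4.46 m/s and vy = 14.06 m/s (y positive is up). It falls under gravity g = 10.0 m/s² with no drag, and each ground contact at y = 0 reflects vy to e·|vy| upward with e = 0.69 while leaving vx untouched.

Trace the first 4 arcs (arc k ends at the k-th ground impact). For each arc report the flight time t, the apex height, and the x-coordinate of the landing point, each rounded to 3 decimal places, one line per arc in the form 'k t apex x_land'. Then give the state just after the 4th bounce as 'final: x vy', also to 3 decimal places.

1 3.117 14.634 13.901
2 2.361 6.967 24.431
3 1.629 3.317 31.696
4 1.124 1.579 36.709
final: 36.709 3.878

Arc 1: start y=4.750, vy=14.060 → t=3.117, apex=14.634, x_land=13.901, impact vy=-17.108
  bounce: vy ← 0.69·17.108 = 11.805
Arc 2: start y=0.000, vy=11.805 → t=2.361, apex=6.967, x_land=24.431, impact vy=-11.805
  bounce: vy ← 0.69·11.805 = 8.145
Arc 3: start y=0.000, vy=8.145 → t=1.629, apex=3.317, x_land=31.696, impact vy=-8.145
  bounce: vy ← 0.69·8.145 = 5.620
Arc 4: start y=0.000, vy=5.620 → t=1.124, apex=1.579, x_land=36.709, impact vy=-5.620
  bounce: vy ← 0.69·5.620 = 3.878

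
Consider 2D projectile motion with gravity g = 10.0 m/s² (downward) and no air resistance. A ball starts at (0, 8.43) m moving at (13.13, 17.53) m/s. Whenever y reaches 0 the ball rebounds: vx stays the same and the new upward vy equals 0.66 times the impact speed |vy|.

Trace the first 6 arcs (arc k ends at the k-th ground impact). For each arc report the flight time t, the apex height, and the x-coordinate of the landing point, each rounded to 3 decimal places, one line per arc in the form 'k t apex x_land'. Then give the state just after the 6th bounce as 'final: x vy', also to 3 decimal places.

1 3.935 23.795 51.660
2 2.880 10.365 89.469
3 1.901 4.515 114.423
4 1.254 1.967 130.893
5 0.828 0.857 141.763
6 0.546 0.373 148.937
final: 148.937 1.803

Arc 1: start y=8.430, vy=17.530 → t=3.935, apex=23.795, x_land=51.660, impact vy=-21.815
  bounce: vy ← 0.66·21.815 = 14.398
Arc 2: start y=0.000, vy=14.398 → t=2.880, apex=10.365, x_land=89.469, impact vy=-14.398
  bounce: vy ← 0.66·14.398 = 9.503
Arc 3: start y=0.000, vy=9.503 → t=1.901, apex=4.515, x_land=114.423, impact vy=-9.503
  bounce: vy ← 0.66·9.503 = 6.272
Arc 4: start y=0.000, vy=6.272 → t=1.254, apex=1.967, x_land=130.893, impact vy=-6.272
  bounce: vy ← 0.66·6.272 = 4.139
Arc 5: start y=0.000, vy=4.139 → t=0.828, apex=0.857, x_land=141.763, impact vy=-4.139
  bounce: vy ← 0.66·4.139 = 2.732
Arc 6: start y=0.000, vy=2.732 → t=0.546, apex=0.373, x_land=148.937, impact vy=-2.732
  bounce: vy ← 0.66·2.732 = 1.803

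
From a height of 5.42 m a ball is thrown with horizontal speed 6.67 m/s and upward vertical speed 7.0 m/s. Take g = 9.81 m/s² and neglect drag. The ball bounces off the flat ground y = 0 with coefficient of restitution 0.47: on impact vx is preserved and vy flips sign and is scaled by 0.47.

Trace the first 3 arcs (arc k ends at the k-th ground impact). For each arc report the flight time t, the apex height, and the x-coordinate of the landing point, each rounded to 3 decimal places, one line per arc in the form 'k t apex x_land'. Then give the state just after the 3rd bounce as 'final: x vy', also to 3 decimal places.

1 1.984 7.917 13.234
2 1.194 1.749 21.199
3 0.561 0.386 24.943
final: 24.943 1.294

Arc 1: start y=5.420, vy=7.000 → t=1.984, apex=7.917, x_land=13.234, impact vy=-12.464
  bounce: vy ← 0.47·12.464 = 5.858
Arc 2: start y=0.000, vy=5.858 → t=1.194, apex=1.749, x_land=21.199, impact vy=-5.858
  bounce: vy ← 0.47·5.858 = 2.753
Arc 3: start y=0.000, vy=2.753 → t=0.561, apex=0.386, x_land=24.943, impact vy=-2.753
  bounce: vy ← 0.47·2.753 = 1.294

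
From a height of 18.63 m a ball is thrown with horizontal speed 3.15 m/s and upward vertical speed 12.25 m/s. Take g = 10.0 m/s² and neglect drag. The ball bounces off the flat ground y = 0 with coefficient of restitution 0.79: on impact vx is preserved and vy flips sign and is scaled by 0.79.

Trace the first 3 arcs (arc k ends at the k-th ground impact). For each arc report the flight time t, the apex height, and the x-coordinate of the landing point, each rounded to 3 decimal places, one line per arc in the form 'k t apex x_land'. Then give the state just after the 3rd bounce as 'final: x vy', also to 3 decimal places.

1 3.511 26.133 11.060
2 3.612 16.310 22.439
3 2.854 10.179 31.427
final: 31.427 11.272

Arc 1: start y=18.630, vy=12.250 → t=3.511, apex=26.133, x_land=11.060, impact vy=-22.862
  bounce: vy ← 0.79·22.862 = 18.061
Arc 2: start y=0.000, vy=18.061 → t=3.612, apex=16.310, x_land=22.439, impact vy=-18.061
  bounce: vy ← 0.79·18.061 = 14.268
Arc 3: start y=0.000, vy=14.268 → t=2.854, apex=10.179, x_land=31.427, impact vy=-14.268
  bounce: vy ← 0.79·14.268 = 11.272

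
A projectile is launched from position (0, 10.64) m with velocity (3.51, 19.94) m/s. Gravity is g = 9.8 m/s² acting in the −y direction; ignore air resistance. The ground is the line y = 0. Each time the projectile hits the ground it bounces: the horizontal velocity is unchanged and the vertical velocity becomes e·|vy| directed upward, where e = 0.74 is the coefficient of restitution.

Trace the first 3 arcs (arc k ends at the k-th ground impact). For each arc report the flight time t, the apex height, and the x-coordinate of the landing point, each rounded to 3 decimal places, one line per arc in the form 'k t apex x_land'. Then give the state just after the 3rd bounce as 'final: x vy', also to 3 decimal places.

Arc 1: start y=10.640, vy=19.940 → t=4.547, apex=30.926, x_land=15.960, impact vy=-24.620
  bounce: vy ← 0.74·24.620 = 18.219
Arc 2: start y=0.000, vy=18.219 → t=3.718, apex=16.935, x_land=29.010, impact vy=-18.219
  bounce: vy ← 0.74·18.219 = 13.482
Arc 3: start y=0.000, vy=13.482 → t=2.751, apex=9.274, x_land=38.668, impact vy=-13.482
  bounce: vy ← 0.74·13.482 = 9.977

1 4.547 30.926 15.960
2 3.718 16.935 29.010
3 2.751 9.274 38.668
final: 38.668 9.977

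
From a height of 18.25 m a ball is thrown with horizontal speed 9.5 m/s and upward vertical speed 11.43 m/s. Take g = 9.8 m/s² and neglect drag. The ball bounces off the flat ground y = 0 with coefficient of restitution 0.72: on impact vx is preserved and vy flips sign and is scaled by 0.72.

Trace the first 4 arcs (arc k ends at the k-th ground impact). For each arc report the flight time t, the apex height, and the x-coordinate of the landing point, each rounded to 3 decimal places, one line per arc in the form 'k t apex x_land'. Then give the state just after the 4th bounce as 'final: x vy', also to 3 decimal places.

Arc 1: start y=18.250, vy=11.430 → t=3.421, apex=24.916, x_land=32.502, impact vy=-22.099
  bounce: vy ← 0.72·22.099 = 15.911
Arc 2: start y=0.000, vy=15.911 → t=3.247, apex=12.916, x_land=63.350, impact vy=-15.911
  bounce: vy ← 0.72·15.911 = 11.456
Arc 3: start y=0.000, vy=11.456 → t=2.338, apex=6.696, x_land=85.560, impact vy=-11.456
  bounce: vy ← 0.72·11.456 = 8.248
Arc 4: start y=0.000, vy=8.248 → t=1.683, apex=3.471, x_land=101.552, impact vy=-8.248
  bounce: vy ← 0.72·8.248 = 5.939

1 3.421 24.916 32.502
2 3.247 12.916 63.350
3 2.338 6.696 85.560
4 1.683 3.471 101.552
final: 101.552 5.939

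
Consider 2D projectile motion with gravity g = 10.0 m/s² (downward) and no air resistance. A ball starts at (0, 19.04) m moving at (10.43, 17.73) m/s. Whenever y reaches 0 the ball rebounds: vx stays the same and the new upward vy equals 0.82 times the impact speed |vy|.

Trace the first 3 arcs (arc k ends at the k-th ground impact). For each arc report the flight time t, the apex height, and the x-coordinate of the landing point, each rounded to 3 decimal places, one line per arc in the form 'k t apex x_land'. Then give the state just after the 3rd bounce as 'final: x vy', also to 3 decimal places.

1 4.410 34.758 45.992
2 4.324 23.371 91.091
3 3.546 15.715 128.072
final: 128.072 14.537

Arc 1: start y=19.040, vy=17.730 → t=4.410, apex=34.758, x_land=45.992, impact vy=-26.366
  bounce: vy ← 0.82·26.366 = 21.620
Arc 2: start y=0.000, vy=21.620 → t=4.324, apex=23.371, x_land=91.091, impact vy=-21.620
  bounce: vy ← 0.82·21.620 = 17.728
Arc 3: start y=0.000, vy=17.728 → t=3.546, apex=15.715, x_land=128.072, impact vy=-17.728
  bounce: vy ← 0.82·17.728 = 14.537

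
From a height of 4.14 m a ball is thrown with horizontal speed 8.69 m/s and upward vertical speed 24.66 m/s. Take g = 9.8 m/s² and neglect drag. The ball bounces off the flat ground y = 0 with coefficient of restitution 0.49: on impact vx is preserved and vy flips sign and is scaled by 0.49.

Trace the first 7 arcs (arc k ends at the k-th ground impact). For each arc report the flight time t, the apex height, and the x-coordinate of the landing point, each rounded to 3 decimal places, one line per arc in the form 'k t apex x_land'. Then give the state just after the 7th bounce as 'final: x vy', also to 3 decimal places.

1 5.195 35.166 45.147
2 2.625 8.443 67.962
3 1.286 2.027 79.141
4 0.630 0.487 84.618
5 0.309 0.117 87.302
6 0.151 0.028 88.618
7 0.074 0.007 89.262
final: 89.262 0.178

Arc 1: start y=4.140, vy=24.660 → t=5.195, apex=35.166, x_land=45.147, impact vy=-26.254
  bounce: vy ← 0.49·26.254 = 12.864
Arc 2: start y=0.000, vy=12.864 → t=2.625, apex=8.443, x_land=67.962, impact vy=-12.864
  bounce: vy ← 0.49·12.864 = 6.304
Arc 3: start y=0.000, vy=6.304 → t=1.286, apex=2.027, x_land=79.141, impact vy=-6.304
  bounce: vy ← 0.49·6.304 = 3.089
Arc 4: start y=0.000, vy=3.089 → t=0.630, apex=0.487, x_land=84.618, impact vy=-3.089
  bounce: vy ← 0.49·3.089 = 1.513
Arc 5: start y=0.000, vy=1.513 → t=0.309, apex=0.117, x_land=87.302, impact vy=-1.513
  bounce: vy ← 0.49·1.513 = 0.742
Arc 6: start y=0.000, vy=0.742 → t=0.151, apex=0.028, x_land=88.618, impact vy=-0.742
  bounce: vy ← 0.49·0.742 = 0.363
Arc 7: start y=0.000, vy=0.363 → t=0.074, apex=0.007, x_land=89.262, impact vy=-0.363
  bounce: vy ← 0.49·0.363 = 0.178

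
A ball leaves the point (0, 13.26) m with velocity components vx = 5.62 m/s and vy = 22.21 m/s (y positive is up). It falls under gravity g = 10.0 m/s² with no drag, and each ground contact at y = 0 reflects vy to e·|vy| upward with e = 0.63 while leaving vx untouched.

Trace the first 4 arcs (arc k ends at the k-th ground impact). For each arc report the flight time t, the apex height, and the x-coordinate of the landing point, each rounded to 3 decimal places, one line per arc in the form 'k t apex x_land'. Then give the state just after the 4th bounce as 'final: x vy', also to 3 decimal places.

Arc 1: start y=13.260, vy=22.210 → t=4.975, apex=37.924, x_land=27.960, impact vy=-27.541
  bounce: vy ← 0.63·27.541 = 17.351
Arc 2: start y=0.000, vy=17.351 → t=3.470, apex=15.052, x_land=47.462, impact vy=-17.351
  bounce: vy ← 0.63·17.351 = 10.931
Arc 3: start y=0.000, vy=10.931 → t=2.186, apex=5.974, x_land=59.748, impact vy=-10.931
  bounce: vy ← 0.63·10.931 = 6.886
Arc 4: start y=0.000, vy=6.886 → t=1.377, apex=2.371, x_land=67.489, impact vy=-6.886
  bounce: vy ← 0.63·6.886 = 4.338

1 4.975 37.924 27.960
2 3.470 15.052 47.462
3 2.186 5.974 59.748
4 1.377 2.371 67.489
final: 67.489 4.338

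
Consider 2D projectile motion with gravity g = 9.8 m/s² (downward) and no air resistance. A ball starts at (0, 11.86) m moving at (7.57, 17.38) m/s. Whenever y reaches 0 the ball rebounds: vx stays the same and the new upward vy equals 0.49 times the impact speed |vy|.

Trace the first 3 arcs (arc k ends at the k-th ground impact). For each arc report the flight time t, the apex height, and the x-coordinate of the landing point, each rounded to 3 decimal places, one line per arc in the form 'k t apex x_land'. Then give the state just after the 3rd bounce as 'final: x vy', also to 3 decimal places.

Arc 1: start y=11.860, vy=17.380 → t=4.133, apex=27.271, x_land=31.284, impact vy=-23.120
  bounce: vy ← 0.49·23.120 = 11.329
Arc 2: start y=0.000, vy=11.329 → t=2.312, apex=6.548, x_land=48.786, impact vy=-11.329
  bounce: vy ← 0.49·11.329 = 5.551
Arc 3: start y=0.000, vy=5.551 → t=1.133, apex=1.572, x_land=57.361, impact vy=-5.551
  bounce: vy ← 0.49·5.551 = 2.720

1 4.133 27.271 31.284
2 2.312 6.548 48.786
3 1.133 1.572 57.361
final: 57.361 2.720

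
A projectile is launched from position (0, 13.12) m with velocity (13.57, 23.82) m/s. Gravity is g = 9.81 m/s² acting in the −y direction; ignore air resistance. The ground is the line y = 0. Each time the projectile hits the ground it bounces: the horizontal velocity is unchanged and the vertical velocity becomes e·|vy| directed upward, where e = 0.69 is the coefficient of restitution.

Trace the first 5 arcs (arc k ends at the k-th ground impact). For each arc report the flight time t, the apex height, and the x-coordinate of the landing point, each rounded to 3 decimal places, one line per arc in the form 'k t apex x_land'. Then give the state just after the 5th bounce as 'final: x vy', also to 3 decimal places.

Arc 1: start y=13.120, vy=23.820 → t=5.356, apex=42.039, x_land=72.677, impact vy=-28.719
  bounce: vy ← 0.69·28.719 = 19.816
Arc 2: start y=0.000, vy=19.816 → t=4.040, apex=20.015, x_land=127.500, impact vy=-19.816
  bounce: vy ← 0.69·19.816 = 13.673
Arc 3: start y=0.000, vy=13.673 → t=2.788, apex=9.529, x_land=165.328, impact vy=-13.673
  bounce: vy ← 0.69·13.673 = 9.435
Arc 4: start y=0.000, vy=9.435 → t=1.923, apex=4.537, x_land=191.430, impact vy=-9.435
  bounce: vy ← 0.69·9.435 = 6.510
Arc 5: start y=0.000, vy=6.510 → t=1.327, apex=2.160, x_land=209.440, impact vy=-6.510
  bounce: vy ← 0.69·6.510 = 4.492

1 5.356 42.039 72.677
2 4.040 20.015 127.500
3 2.788 9.529 165.328
4 1.923 4.537 191.430
5 1.327 2.160 209.440
final: 209.440 4.492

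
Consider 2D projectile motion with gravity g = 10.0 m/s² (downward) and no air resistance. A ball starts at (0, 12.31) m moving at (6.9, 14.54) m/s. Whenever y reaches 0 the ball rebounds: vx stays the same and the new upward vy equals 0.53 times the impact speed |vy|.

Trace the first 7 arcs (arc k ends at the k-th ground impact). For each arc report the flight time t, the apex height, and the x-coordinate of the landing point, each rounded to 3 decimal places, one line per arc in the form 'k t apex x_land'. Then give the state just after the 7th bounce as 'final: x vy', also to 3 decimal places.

1 3.593 22.881 24.793
2 2.268 6.427 40.439
3 1.202 1.805 48.731
4 0.637 0.507 53.126
5 0.338 0.142 55.456
6 0.179 0.040 56.690
7 0.095 0.011 57.345
final: 57.345 0.251

Arc 1: start y=12.310, vy=14.540 → t=3.593, apex=22.881, x_land=24.793, impact vy=-21.392
  bounce: vy ← 0.53·21.392 = 11.338
Arc 2: start y=0.000, vy=11.338 → t=2.268, apex=6.427, x_land=40.439, impact vy=-11.338
  bounce: vy ← 0.53·11.338 = 6.009
Arc 3: start y=0.000, vy=6.009 → t=1.202, apex=1.805, x_land=48.731, impact vy=-6.009
  bounce: vy ← 0.53·6.009 = 3.185
Arc 4: start y=0.000, vy=3.185 → t=0.637, apex=0.507, x_land=53.126, impact vy=-3.185
  bounce: vy ← 0.53·3.185 = 1.688
Arc 5: start y=0.000, vy=1.688 → t=0.338, apex=0.142, x_land=55.456, impact vy=-1.688
  bounce: vy ← 0.53·1.688 = 0.895
Arc 6: start y=0.000, vy=0.895 → t=0.179, apex=0.040, x_land=56.690, impact vy=-0.895
  bounce: vy ← 0.53·0.895 = 0.474
Arc 7: start y=0.000, vy=0.474 → t=0.095, apex=0.011, x_land=57.345, impact vy=-0.474
  bounce: vy ← 0.53·0.474 = 0.251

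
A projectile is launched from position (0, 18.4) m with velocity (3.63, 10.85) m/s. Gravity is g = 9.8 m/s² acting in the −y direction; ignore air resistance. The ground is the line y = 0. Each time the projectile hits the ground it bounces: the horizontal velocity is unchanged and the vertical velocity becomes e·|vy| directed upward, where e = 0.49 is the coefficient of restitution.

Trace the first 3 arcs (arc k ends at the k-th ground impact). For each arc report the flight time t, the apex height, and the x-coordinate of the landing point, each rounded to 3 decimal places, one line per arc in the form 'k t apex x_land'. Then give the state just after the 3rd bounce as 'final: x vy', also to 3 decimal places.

Arc 1: start y=18.400, vy=10.850 → t=3.339, apex=24.406, x_land=12.120, impact vy=-21.871
  bounce: vy ← 0.49·21.871 = 10.717
Arc 2: start y=0.000, vy=10.717 → t=2.187, apex=5.860, x_land=20.060, impact vy=-10.717
  bounce: vy ← 0.49·10.717 = 5.251
Arc 3: start y=0.000, vy=5.251 → t=1.072, apex=1.407, x_land=23.950, impact vy=-5.251
  bounce: vy ← 0.49·5.251 = 2.573

1 3.339 24.406 12.120
2 2.187 5.860 20.060
3 1.072 1.407 23.950
final: 23.950 2.573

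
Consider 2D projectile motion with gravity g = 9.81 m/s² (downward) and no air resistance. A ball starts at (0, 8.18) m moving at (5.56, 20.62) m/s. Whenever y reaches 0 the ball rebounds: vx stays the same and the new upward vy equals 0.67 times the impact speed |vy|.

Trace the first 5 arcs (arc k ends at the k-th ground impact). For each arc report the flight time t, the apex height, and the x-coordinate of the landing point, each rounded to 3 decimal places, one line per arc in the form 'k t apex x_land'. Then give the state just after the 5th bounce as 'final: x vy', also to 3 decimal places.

1 4.569 29.851 25.403
2 3.306 13.400 43.783
3 2.215 6.015 56.097
4 1.484 2.700 64.348
5 0.994 1.212 69.876
final: 69.876 3.267

Arc 1: start y=8.180, vy=20.620 → t=4.569, apex=29.851, x_land=25.403, impact vy=-24.201
  bounce: vy ← 0.67·24.201 = 16.214
Arc 2: start y=0.000, vy=16.214 → t=3.306, apex=13.400, x_land=43.783, impact vy=-16.214
  bounce: vy ← 0.67·16.214 = 10.864
Arc 3: start y=0.000, vy=10.864 → t=2.215, apex=6.015, x_land=56.097, impact vy=-10.864
  bounce: vy ← 0.67·10.864 = 7.279
Arc 4: start y=0.000, vy=7.279 → t=1.484, apex=2.700, x_land=64.348, impact vy=-7.279
  bounce: vy ← 0.67·7.279 = 4.877
Arc 5: start y=0.000, vy=4.877 → t=0.994, apex=1.212, x_land=69.876, impact vy=-4.877
  bounce: vy ← 0.67·4.877 = 3.267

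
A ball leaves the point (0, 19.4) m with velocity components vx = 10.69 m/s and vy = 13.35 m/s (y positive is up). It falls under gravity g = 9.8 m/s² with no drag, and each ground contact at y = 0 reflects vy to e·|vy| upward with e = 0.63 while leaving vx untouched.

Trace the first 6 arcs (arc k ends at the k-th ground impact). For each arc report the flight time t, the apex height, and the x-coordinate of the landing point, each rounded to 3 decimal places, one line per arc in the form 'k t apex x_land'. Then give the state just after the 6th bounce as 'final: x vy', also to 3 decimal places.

1 3.774 28.493 40.340
2 3.038 11.309 72.821
3 1.914 4.488 93.283
4 1.206 1.781 106.175
5 0.760 0.707 114.296
6 0.479 0.281 119.413
final: 119.413 1.478

Arc 1: start y=19.400, vy=13.350 → t=3.774, apex=28.493, x_land=40.340, impact vy=-23.632
  bounce: vy ← 0.63·23.632 = 14.888
Arc 2: start y=0.000, vy=14.888 → t=3.038, apex=11.309, x_land=72.821, impact vy=-14.888
  bounce: vy ← 0.63·14.888 = 9.379
Arc 3: start y=0.000, vy=9.379 → t=1.914, apex=4.488, x_land=93.283, impact vy=-9.379
  bounce: vy ← 0.63·9.379 = 5.909
Arc 4: start y=0.000, vy=5.909 → t=1.206, apex=1.781, x_land=106.175, impact vy=-5.909
  bounce: vy ← 0.63·5.909 = 3.723
Arc 5: start y=0.000, vy=3.723 → t=0.760, apex=0.707, x_land=114.296, impact vy=-3.723
  bounce: vy ← 0.63·3.723 = 2.345
Arc 6: start y=0.000, vy=2.345 → t=0.479, apex=0.281, x_land=119.413, impact vy=-2.345
  bounce: vy ← 0.63·2.345 = 1.478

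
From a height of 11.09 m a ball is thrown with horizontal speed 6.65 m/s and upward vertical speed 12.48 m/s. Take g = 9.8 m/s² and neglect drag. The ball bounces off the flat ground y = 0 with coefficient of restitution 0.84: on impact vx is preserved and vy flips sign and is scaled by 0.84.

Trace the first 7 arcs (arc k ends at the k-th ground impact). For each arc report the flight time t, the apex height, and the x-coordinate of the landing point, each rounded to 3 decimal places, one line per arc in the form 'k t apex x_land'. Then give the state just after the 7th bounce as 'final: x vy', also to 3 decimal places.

Arc 1: start y=11.090, vy=12.480 → t=3.245, apex=19.036, x_land=21.576, impact vy=-19.316
  bounce: vy ← 0.84·19.316 = 16.226
Arc 2: start y=0.000, vy=16.226 → t=3.311, apex=13.432, x_land=43.596, impact vy=-16.226
  bounce: vy ← 0.84·16.226 = 13.629
Arc 3: start y=0.000, vy=13.629 → t=2.782, apex=9.478, x_land=62.094, impact vy=-13.629
  bounce: vy ← 0.84·13.629 = 11.449
Arc 4: start y=0.000, vy=11.449 → t=2.336, apex=6.687, x_land=77.631, impact vy=-11.449
  bounce: vy ← 0.84·11.449 = 9.617
Arc 5: start y=0.000, vy=9.617 → t=1.963, apex=4.719, x_land=90.683, impact vy=-9.617
  bounce: vy ← 0.84·9.617 = 8.078
Arc 6: start y=0.000, vy=8.078 → t=1.649, apex=3.329, x_land=101.646, impact vy=-8.078
  bounce: vy ← 0.84·8.078 = 6.786
Arc 7: start y=0.000, vy=6.786 → t=1.385, apex=2.349, x_land=110.855, impact vy=-6.786
  bounce: vy ← 0.84·6.786 = 5.700

1 3.245 19.036 21.576
2 3.311 13.432 43.596
3 2.782 9.478 62.094
4 2.336 6.687 77.631
5 1.963 4.719 90.683
6 1.649 3.329 101.646
7 1.385 2.349 110.855
final: 110.855 5.700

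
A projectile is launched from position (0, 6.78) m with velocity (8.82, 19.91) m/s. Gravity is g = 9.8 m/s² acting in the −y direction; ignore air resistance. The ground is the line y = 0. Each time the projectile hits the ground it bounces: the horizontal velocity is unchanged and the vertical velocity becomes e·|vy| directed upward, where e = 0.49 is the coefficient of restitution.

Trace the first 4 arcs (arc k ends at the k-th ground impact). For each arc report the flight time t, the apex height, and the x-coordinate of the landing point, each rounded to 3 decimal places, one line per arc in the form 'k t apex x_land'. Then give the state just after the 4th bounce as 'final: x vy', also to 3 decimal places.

Arc 1: start y=6.780, vy=19.910 → t=4.379, apex=27.005, x_land=38.625, impact vy=-23.006
  bounce: vy ← 0.49·23.006 = 11.273
Arc 2: start y=0.000, vy=11.273 → t=2.301, apex=6.484, x_land=58.916, impact vy=-11.273
  bounce: vy ← 0.49·11.273 = 5.524
Arc 3: start y=0.000, vy=5.524 → t=1.127, apex=1.557, x_land=68.859, impact vy=-5.524
  bounce: vy ← 0.49·5.524 = 2.707
Arc 4: start y=0.000, vy=2.707 → t=0.552, apex=0.374, x_land=73.731, impact vy=-2.707
  bounce: vy ← 0.49·2.707 = 1.326

1 4.379 27.005 38.625
2 2.301 6.484 58.916
3 1.127 1.557 68.859
4 0.552 0.374 73.731
final: 73.731 1.326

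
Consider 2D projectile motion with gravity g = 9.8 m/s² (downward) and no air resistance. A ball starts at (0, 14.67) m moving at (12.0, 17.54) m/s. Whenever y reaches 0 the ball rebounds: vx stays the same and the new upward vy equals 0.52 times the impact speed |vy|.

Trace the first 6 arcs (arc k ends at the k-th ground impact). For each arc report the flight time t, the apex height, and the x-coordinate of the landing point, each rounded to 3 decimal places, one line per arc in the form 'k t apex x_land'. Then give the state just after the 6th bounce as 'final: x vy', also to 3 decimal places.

1 4.279 30.367 51.351
2 2.589 8.211 82.419
3 1.346 2.220 98.574
4 0.700 0.600 106.975
5 0.364 0.162 111.343
6 0.189 0.044 113.615
final: 113.615 0.482

Arc 1: start y=14.670, vy=17.540 → t=4.279, apex=30.367, x_land=51.351, impact vy=-24.396
  bounce: vy ← 0.52·24.396 = 12.686
Arc 2: start y=0.000, vy=12.686 → t=2.589, apex=8.211, x_land=82.419, impact vy=-12.686
  bounce: vy ← 0.52·12.686 = 6.597
Arc 3: start y=0.000, vy=6.597 → t=1.346, apex=2.220, x_land=98.574, impact vy=-6.597
  bounce: vy ← 0.52·6.597 = 3.430
Arc 4: start y=0.000, vy=3.430 → t=0.700, apex=0.600, x_land=106.975, impact vy=-3.430
  bounce: vy ← 0.52·3.430 = 1.784
Arc 5: start y=0.000, vy=1.784 → t=0.364, apex=0.162, x_land=111.343, impact vy=-1.784
  bounce: vy ← 0.52·1.784 = 0.928
Arc 6: start y=0.000, vy=0.928 → t=0.189, apex=0.044, x_land=113.615, impact vy=-0.928
  bounce: vy ← 0.52·0.928 = 0.482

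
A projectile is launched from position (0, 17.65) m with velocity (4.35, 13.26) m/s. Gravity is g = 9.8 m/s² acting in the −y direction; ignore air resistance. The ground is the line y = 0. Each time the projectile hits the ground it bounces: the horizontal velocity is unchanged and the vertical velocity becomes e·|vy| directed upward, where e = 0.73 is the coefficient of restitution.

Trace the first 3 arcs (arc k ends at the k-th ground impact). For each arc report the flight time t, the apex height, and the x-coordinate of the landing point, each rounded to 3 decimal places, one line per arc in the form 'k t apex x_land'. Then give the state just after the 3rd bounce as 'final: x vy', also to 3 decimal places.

Arc 1: start y=17.650, vy=13.260 → t=3.684, apex=26.621, x_land=16.025, impact vy=-22.842
  bounce: vy ← 0.73·22.842 = 16.675
Arc 2: start y=0.000, vy=16.675 → t=3.403, apex=14.186, x_land=30.828, impact vy=-16.675
  bounce: vy ← 0.73·16.675 = 12.173
Arc 3: start y=0.000, vy=12.173 → t=2.484, apex=7.560, x_land=41.634, impact vy=-12.173
  bounce: vy ← 0.73·12.173 = 8.886

1 3.684 26.621 16.025
2 3.403 14.186 30.828
3 2.484 7.560 41.634
final: 41.634 8.886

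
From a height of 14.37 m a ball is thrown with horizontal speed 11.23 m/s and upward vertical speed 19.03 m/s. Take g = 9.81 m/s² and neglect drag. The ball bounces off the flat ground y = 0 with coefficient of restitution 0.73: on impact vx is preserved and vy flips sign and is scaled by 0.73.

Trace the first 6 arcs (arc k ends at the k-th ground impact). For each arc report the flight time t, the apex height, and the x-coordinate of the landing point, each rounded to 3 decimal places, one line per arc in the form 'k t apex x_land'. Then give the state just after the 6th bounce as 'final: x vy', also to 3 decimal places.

1 4.527 32.828 50.837
2 3.777 17.494 93.253
3 2.757 9.323 124.217
4 2.013 4.968 146.821
5 1.469 2.647 163.322
6 1.073 1.411 175.367
final: 175.367 3.841

Arc 1: start y=14.370, vy=19.030 → t=4.527, apex=32.828, x_land=50.837, impact vy=-25.379
  bounce: vy ← 0.73·25.379 = 18.526
Arc 2: start y=0.000, vy=18.526 → t=3.777, apex=17.494, x_land=93.253, impact vy=-18.526
  bounce: vy ← 0.73·18.526 = 13.524
Arc 3: start y=0.000, vy=13.524 → t=2.757, apex=9.323, x_land=124.217, impact vy=-13.524
  bounce: vy ← 0.73·13.524 = 9.873
Arc 4: start y=0.000, vy=9.873 → t=2.013, apex=4.968, x_land=146.821, impact vy=-9.873
  bounce: vy ← 0.73·9.873 = 7.207
Arc 5: start y=0.000, vy=7.207 → t=1.469, apex=2.647, x_land=163.322, impact vy=-7.207
  bounce: vy ← 0.73·7.207 = 5.261
Arc 6: start y=0.000, vy=5.261 → t=1.073, apex=1.411, x_land=175.367, impact vy=-5.261
  bounce: vy ← 0.73·5.261 = 3.841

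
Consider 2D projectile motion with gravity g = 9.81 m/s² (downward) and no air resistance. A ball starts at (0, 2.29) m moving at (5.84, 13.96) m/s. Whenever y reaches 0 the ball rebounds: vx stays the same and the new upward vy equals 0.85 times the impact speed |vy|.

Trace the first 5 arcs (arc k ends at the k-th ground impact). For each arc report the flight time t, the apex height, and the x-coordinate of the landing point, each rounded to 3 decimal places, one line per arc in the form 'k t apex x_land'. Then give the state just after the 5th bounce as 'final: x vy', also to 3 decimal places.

Arc 1: start y=2.290, vy=13.960 → t=3.002, apex=12.223, x_land=17.529, impact vy=-15.486
  bounce: vy ← 0.85·15.486 = 13.163
Arc 2: start y=0.000, vy=13.163 → t=2.684, apex=8.831, x_land=33.202, impact vy=-13.163
  bounce: vy ← 0.85·13.163 = 11.189
Arc 3: start y=0.000, vy=11.189 → t=2.281, apex=6.380, x_land=46.523, impact vy=-11.189
  bounce: vy ← 0.85·11.189 = 9.510
Arc 4: start y=0.000, vy=9.510 → t=1.939, apex=4.610, x_land=57.846, impact vy=-9.510
  bounce: vy ← 0.85·9.510 = 8.084
Arc 5: start y=0.000, vy=8.084 → t=1.648, apex=3.331, x_land=67.471, impact vy=-8.084
  bounce: vy ← 0.85·8.084 = 6.871

1 3.002 12.223 17.529
2 2.684 8.831 33.202
3 2.281 6.380 46.523
4 1.939 4.610 57.846
5 1.648 3.331 67.471
final: 67.471 6.871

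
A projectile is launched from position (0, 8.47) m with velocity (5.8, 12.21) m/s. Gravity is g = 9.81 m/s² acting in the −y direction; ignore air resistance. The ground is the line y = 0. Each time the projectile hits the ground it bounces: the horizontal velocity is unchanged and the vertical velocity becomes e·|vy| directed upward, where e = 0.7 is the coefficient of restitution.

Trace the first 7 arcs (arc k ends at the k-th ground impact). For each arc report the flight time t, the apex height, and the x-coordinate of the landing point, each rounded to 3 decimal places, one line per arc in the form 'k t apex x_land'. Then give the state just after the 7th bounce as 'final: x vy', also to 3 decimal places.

1 3.055 16.069 17.717
2 2.534 7.874 32.414
3 1.774 3.858 42.701
4 1.242 1.890 49.903
5 0.869 0.926 54.944
6 0.608 0.454 58.473
7 0.426 0.222 60.943
final: 60.943 1.462

Arc 1: start y=8.470, vy=12.210 → t=3.055, apex=16.069, x_land=17.717, impact vy=-17.756
  bounce: vy ← 0.7·17.756 = 12.429
Arc 2: start y=0.000, vy=12.429 → t=2.534, apex=7.874, x_land=32.414, impact vy=-12.429
  bounce: vy ← 0.7·12.429 = 8.700
Arc 3: start y=0.000, vy=8.700 → t=1.774, apex=3.858, x_land=42.701, impact vy=-8.700
  bounce: vy ← 0.7·8.700 = 6.090
Arc 4: start y=0.000, vy=6.090 → t=1.242, apex=1.890, x_land=49.903, impact vy=-6.090
  bounce: vy ← 0.7·6.090 = 4.263
Arc 5: start y=0.000, vy=4.263 → t=0.869, apex=0.926, x_land=54.944, impact vy=-4.263
  bounce: vy ← 0.7·4.263 = 2.984
Arc 6: start y=0.000, vy=2.984 → t=0.608, apex=0.454, x_land=58.473, impact vy=-2.984
  bounce: vy ← 0.7·2.984 = 2.089
Arc 7: start y=0.000, vy=2.089 → t=0.426, apex=0.222, x_land=60.943, impact vy=-2.089
  bounce: vy ← 0.7·2.089 = 1.462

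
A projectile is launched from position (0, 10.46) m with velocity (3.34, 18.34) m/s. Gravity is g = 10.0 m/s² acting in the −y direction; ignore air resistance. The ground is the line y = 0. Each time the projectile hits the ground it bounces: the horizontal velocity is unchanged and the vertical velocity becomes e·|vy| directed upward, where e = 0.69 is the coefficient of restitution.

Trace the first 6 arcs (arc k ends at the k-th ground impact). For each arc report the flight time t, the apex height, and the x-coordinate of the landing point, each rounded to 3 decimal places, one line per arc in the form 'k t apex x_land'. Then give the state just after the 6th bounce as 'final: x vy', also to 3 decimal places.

Arc 1: start y=10.460, vy=18.340 → t=4.170, apex=27.278, x_land=13.927, impact vy=-23.357
  bounce: vy ← 0.69·23.357 = 16.116
Arc 2: start y=0.000, vy=16.116 → t=3.223, apex=12.987, x_land=24.693, impact vy=-16.116
  bounce: vy ← 0.69·16.116 = 11.120
Arc 3: start y=0.000, vy=11.120 → t=2.224, apex=6.183, x_land=32.121, impact vy=-11.120
  bounce: vy ← 0.69·11.120 = 7.673
Arc 4: start y=0.000, vy=7.673 → t=1.535, apex=2.944, x_land=37.247, impact vy=-7.673
  bounce: vy ← 0.69·7.673 = 5.294
Arc 5: start y=0.000, vy=5.294 → t=1.059, apex=1.402, x_land=40.783, impact vy=-5.294
  bounce: vy ← 0.69·5.294 = 3.653
Arc 6: start y=0.000, vy=3.653 → t=0.731, apex=0.667, x_land=43.224, impact vy=-3.653
  bounce: vy ← 0.69·3.653 = 2.521

1 4.170 27.278 13.927
2 3.223 12.987 24.693
3 2.224 6.183 32.121
4 1.535 2.944 37.247
5 1.059 1.402 40.783
6 0.731 0.667 43.224
final: 43.224 2.521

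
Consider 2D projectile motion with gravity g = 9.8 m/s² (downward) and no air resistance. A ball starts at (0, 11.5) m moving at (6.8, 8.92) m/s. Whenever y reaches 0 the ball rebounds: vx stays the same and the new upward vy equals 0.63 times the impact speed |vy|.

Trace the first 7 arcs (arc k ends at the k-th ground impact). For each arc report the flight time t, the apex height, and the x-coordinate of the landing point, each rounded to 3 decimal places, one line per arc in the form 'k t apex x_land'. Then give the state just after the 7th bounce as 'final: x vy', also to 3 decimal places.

Arc 1: start y=11.500, vy=8.920 → t=2.692, apex=15.560, x_land=18.307, impact vy=-17.463
  bounce: vy ← 0.63·17.463 = 11.002
Arc 2: start y=0.000, vy=11.002 → t=2.245, apex=6.176, x_land=33.575, impact vy=-11.002
  bounce: vy ← 0.63·11.002 = 6.931
Arc 3: start y=0.000, vy=6.931 → t=1.415, apex=2.451, x_land=43.193, impact vy=-6.931
  bounce: vy ← 0.63·6.931 = 4.367
Arc 4: start y=0.000, vy=4.367 → t=0.891, apex=0.973, x_land=49.253, impact vy=-4.367
  bounce: vy ← 0.63·4.367 = 2.751
Arc 5: start y=0.000, vy=2.751 → t=0.561, apex=0.386, x_land=53.071, impact vy=-2.751
  bounce: vy ← 0.63·2.751 = 1.733
Arc 6: start y=0.000, vy=1.733 → t=0.354, apex=0.153, x_land=55.476, impact vy=-1.733
  bounce: vy ← 0.63·1.733 = 1.092
Arc 7: start y=0.000, vy=1.092 → t=0.223, apex=0.061, x_land=56.991, impact vy=-1.092
  bounce: vy ← 0.63·1.092 = 0.688

1 2.692 15.560 18.307
2 2.245 6.176 33.575
3 1.415 2.451 43.193
4 0.891 0.973 49.253
5 0.561 0.386 53.071
6 0.354 0.153 55.476
7 0.223 0.061 56.991
final: 56.991 0.688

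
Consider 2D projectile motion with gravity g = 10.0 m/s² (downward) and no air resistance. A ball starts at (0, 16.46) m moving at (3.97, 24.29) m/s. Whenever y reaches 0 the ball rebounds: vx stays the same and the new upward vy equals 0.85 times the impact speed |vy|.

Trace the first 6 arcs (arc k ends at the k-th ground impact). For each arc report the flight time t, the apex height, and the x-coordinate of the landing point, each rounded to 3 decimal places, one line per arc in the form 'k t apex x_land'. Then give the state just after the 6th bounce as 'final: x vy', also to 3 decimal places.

Arc 1: start y=16.460, vy=24.290 → t=5.461, apex=45.960, x_land=21.680, impact vy=-30.318
  bounce: vy ← 0.85·30.318 = 25.771
Arc 2: start y=0.000, vy=25.771 → t=5.154, apex=33.206, x_land=42.141, impact vy=-25.771
  bounce: vy ← 0.85·25.771 = 21.905
Arc 3: start y=0.000, vy=21.905 → t=4.381, apex=23.992, x_land=59.534, impact vy=-21.905
  bounce: vy ← 0.85·21.905 = 18.619
Arc 4: start y=0.000, vy=18.619 → t=3.724, apex=17.334, x_land=74.318, impact vy=-18.619
  bounce: vy ← 0.85·18.619 = 15.826
Arc 5: start y=0.000, vy=15.826 → t=3.165, apex=12.524, x_land=86.884, impact vy=-15.826
  bounce: vy ← 0.85·15.826 = 13.452
Arc 6: start y=0.000, vy=13.452 → t=2.690, apex=9.048, x_land=97.565, impact vy=-13.452
  bounce: vy ← 0.85·13.452 = 11.435

1 5.461 45.960 21.680
2 5.154 33.206 42.141
3 4.381 23.992 59.534
4 3.724 17.334 74.318
5 3.165 12.524 86.884
6 2.690 9.048 97.565
final: 97.565 11.435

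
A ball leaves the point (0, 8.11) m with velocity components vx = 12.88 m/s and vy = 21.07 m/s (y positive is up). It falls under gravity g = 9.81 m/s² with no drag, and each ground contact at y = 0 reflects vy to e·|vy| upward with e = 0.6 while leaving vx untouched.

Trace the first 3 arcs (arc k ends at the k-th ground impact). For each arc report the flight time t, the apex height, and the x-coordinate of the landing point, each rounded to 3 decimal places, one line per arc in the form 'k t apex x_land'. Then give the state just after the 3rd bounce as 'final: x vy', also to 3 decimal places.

Arc 1: start y=8.110, vy=21.070 → t=4.651, apex=30.737, x_land=59.906, impact vy=-24.557
  bounce: vy ← 0.6·24.557 = 14.734
Arc 2: start y=0.000, vy=14.734 → t=3.004, apex=11.065, x_land=98.597, impact vy=-14.734
  bounce: vy ← 0.6·14.734 = 8.841
Arc 3: start y=0.000, vy=8.841 → t=1.802, apex=3.984, x_land=121.812, impact vy=-8.841
  bounce: vy ← 0.6·8.841 = 5.304

1 4.651 30.737 59.906
2 3.004 11.065 98.597
3 1.802 3.984 121.812
final: 121.812 5.304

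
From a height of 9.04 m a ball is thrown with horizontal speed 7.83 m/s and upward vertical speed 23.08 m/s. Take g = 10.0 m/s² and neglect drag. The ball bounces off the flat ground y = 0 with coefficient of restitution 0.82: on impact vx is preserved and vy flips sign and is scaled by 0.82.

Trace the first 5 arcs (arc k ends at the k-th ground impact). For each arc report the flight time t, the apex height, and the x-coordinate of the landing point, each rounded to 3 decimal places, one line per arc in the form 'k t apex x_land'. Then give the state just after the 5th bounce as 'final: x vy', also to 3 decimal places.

Arc 1: start y=9.040, vy=23.080 → t=4.979, apex=35.674, x_land=38.986, impact vy=-26.711
  bounce: vy ← 0.82·26.711 = 21.903
Arc 2: start y=0.000, vy=21.903 → t=4.381, apex=23.987, x_land=73.287, impact vy=-21.903
  bounce: vy ← 0.82·21.903 = 17.961
Arc 3: start y=0.000, vy=17.961 → t=3.592, apex=16.129, x_land=101.413, impact vy=-17.961
  bounce: vy ← 0.82·17.961 = 14.728
Arc 4: start y=0.000, vy=14.728 → t=2.946, apex=10.845, x_land=124.477, impact vy=-14.728
  bounce: vy ← 0.82·14.728 = 12.077
Arc 5: start y=0.000, vy=12.077 → t=2.415, apex=7.292, x_land=143.389, impact vy=-12.077
  bounce: vy ← 0.82·12.077 = 9.903

1 4.979 35.674 38.986
2 4.381 23.987 73.287
3 3.592 16.129 101.413
4 2.946 10.845 124.477
5 2.415 7.292 143.389
final: 143.389 9.903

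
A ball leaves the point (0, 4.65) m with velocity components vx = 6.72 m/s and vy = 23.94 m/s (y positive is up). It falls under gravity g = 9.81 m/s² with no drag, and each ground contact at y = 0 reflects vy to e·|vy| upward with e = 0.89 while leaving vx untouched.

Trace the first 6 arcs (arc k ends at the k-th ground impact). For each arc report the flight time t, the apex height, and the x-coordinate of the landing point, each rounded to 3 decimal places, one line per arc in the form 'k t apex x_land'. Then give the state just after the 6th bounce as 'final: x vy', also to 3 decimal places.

1 5.068 33.861 34.056
2 4.677 26.821 65.484
3 4.162 21.245 93.455
4 3.705 16.828 118.349
5 3.297 13.330 140.505
6 2.934 10.559 160.224
final: 160.224 12.810

Arc 1: start y=4.650, vy=23.940 → t=5.068, apex=33.861, x_land=34.056, impact vy=-25.775
  bounce: vy ← 0.89·25.775 = 22.940
Arc 2: start y=0.000, vy=22.940 → t=4.677, apex=26.821, x_land=65.484, impact vy=-22.940
  bounce: vy ← 0.89·22.940 = 20.416
Arc 3: start y=0.000, vy=20.416 → t=4.162, apex=21.245, x_land=93.455, impact vy=-20.416
  bounce: vy ← 0.89·20.416 = 18.171
Arc 4: start y=0.000, vy=18.171 → t=3.705, apex=16.828, x_land=118.349, impact vy=-18.171
  bounce: vy ← 0.89·18.171 = 16.172
Arc 5: start y=0.000, vy=16.172 → t=3.297, apex=13.330, x_land=140.505, impact vy=-16.172
  bounce: vy ← 0.89·16.172 = 14.393
Arc 6: start y=0.000, vy=14.393 → t=2.934, apex=10.559, x_land=160.224, impact vy=-14.393
  bounce: vy ← 0.89·14.393 = 12.810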